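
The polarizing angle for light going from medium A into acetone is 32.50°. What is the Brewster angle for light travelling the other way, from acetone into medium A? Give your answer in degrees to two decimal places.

θ_B' ≈ 57.50°

tan θ_B' = n₁/n₂ = 1/tan θ_B, so θ_B' = 90° − θ_B.
θ_B' = 90° − 32.50° = 57.50°.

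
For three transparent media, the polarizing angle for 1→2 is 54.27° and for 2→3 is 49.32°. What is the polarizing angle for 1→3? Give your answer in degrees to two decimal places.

θ_B ≈ 58.27°

Each Brewster angle gives a ratio: n₂/n₁ = tan 54.27° = 1.3901, n₃/n₂ = tan 49.32° = 1.1634.
Multiplying, n₃/n₁ = 1.3901 × 1.1634 = 1.6173, and θ_B(1→3) = arctan 1.6173 = 58.27°.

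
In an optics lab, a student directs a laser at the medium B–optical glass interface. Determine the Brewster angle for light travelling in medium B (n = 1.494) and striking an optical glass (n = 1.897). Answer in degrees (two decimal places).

tan θ_B = n₂/n₁ = 1.897/1.494 = 1.2697. Taking the arctangent, θ_B = 51.78°.

θ_B ≈ 51.78°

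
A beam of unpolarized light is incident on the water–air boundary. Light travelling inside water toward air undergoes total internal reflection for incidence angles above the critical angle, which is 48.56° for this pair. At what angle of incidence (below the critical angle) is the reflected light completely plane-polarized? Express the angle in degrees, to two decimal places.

At the critical angle sin θ_c = n₂/n₁, giving n₂/n₁ = sin 48.56° = 0.7496.
Then tan θ_B = n₂/n₁ = 0.7496, so θ_B = arctan 0.7496 = 36.86°.

θ_B ≈ 36.86°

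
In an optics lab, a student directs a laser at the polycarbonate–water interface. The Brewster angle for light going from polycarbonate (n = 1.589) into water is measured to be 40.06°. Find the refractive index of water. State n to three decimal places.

n ≈ 1.336

Brewster's law: tan θ_B = n₂/n₁ (light incident in polycarbonate, refracted into water).
n₂ = n₁ tan θ_B = 1.589 × tan 40.06° = 1.336.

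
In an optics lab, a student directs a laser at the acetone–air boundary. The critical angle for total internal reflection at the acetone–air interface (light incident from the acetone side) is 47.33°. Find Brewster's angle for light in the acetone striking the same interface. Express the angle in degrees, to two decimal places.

θ_B ≈ 36.33°

sin θ_c = n₂/n₁, so n₂/n₁ = sin 47.33° = 0.7353.
Brewster: tan θ_B = n₂/n₁ = 0.7353.
θ_B = arctan(0.7353) = 36.33°.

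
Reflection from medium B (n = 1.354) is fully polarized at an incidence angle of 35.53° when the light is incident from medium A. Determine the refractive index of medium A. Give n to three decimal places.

n ≈ 1.896

At Brewster's angle, tan θ_B = n₂/n₁ with n₁ on the incident side (medium A) and n₂ on the transmitted side (medium B).
n₁ = n₂ / tan θ_B = 1.354 / tan 35.53° = 1.896.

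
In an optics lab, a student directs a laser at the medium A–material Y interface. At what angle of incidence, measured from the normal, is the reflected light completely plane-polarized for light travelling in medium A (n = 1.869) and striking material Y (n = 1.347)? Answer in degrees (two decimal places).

At Brewster's angle the reflected and refracted rays are perpendicular, which with Snell's law gives tan θ_B = n₂/n₁.
Here n₂/n₁ = 1.347/1.869 = 0.7207, and Brewster's law gives tan θ_B = n₂/n₁. Taking the arctangent, θ_B = 35.78°.

θ_B ≈ 35.78°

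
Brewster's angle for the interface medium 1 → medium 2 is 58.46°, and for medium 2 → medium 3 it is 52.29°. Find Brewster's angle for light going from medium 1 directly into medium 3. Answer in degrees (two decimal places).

Each Brewster angle gives a ratio: n₂/n₁ = tan 58.46° = 1.6293, n₃/n₂ = tan 52.29° = 1.2934.
Multiplying, n₃/n₁ = 1.6293 × 1.2934 = 2.1073, and θ_B(1→3) = arctan 2.1073 = 64.61°.

θ_B ≈ 64.61°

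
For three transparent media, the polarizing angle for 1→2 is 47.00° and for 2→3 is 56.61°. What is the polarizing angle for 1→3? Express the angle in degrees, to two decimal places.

Each Brewster angle gives a ratio: n₂/n₁ = tan 47.00° = 1.0724, n₃/n₂ = tan 56.61° = 1.5172.
Multiplying, n₃/n₁ = 1.0724 × 1.5172 = 1.6270, and θ_B(1→3) = arctan 1.6270 = 58.42°.

θ_B ≈ 58.42°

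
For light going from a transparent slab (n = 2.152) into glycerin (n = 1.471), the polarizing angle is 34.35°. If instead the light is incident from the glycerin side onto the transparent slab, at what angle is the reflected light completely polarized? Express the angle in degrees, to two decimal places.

θ_B' ≈ 55.65°

The two Brewster angles are complementary: θ_B' = 90° − θ_B = 90° − 34.35° = 55.65°.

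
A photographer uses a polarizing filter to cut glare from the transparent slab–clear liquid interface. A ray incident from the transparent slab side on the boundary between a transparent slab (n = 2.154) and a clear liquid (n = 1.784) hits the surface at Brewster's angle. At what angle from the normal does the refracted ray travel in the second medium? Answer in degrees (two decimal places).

θ_t ≈ 50.37°

First find Brewster's angle: tan θ_B = 1.784/2.154 = 0.8282, giving θ_B = 39.63°.
The refracted ray is perpendicular to the reflected ray, so θ_t = 90° − θ_B = 50.37°.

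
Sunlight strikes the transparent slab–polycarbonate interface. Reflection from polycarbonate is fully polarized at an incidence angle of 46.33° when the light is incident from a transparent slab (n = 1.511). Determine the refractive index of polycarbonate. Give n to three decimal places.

n ≈ 1.583

Full polarization of the reflected beam means tan θ_B = n₂/n₁, where n₁ is the incident medium (a transparent slab).
n₂ = n₁ tan θ_B = 1.511 × tan 46.33° = 1.583.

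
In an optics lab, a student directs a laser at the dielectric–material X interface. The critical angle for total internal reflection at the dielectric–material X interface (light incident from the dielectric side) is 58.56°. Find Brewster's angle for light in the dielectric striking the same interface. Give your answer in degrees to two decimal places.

sin θ_c = n₂/n₁, so n₂/n₁ = sin 58.56° = 0.8532.
Brewster: tan θ_B = n₂/n₁ = 0.8532.
θ_B = arctan(0.8532) = 40.47°.

θ_B ≈ 40.47°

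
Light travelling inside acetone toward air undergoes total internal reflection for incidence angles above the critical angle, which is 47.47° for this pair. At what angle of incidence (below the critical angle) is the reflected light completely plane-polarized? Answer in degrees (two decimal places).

sin θ_c = n₂/n₁, so n₂/n₁ = sin 47.47° = 0.7369.
Brewster: tan θ_B = n₂/n₁ = 0.7369.
θ_B = arctan(0.7369) = 36.39°.

θ_B ≈ 36.39°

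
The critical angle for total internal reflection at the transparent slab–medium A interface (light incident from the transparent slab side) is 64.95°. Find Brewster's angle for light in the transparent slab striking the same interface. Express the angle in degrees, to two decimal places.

sin θ_c = n₂/n₁, so n₂/n₁ = sin 64.95° = 0.9059.
Brewster: tan θ_B = n₂/n₁ = 0.9059.
θ_B = arctan(0.9059) = 42.17°.

θ_B ≈ 42.17°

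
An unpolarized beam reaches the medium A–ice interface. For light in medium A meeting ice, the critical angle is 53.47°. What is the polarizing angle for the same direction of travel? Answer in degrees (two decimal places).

n₂/n₁ = sin θ_c = sin 53.47° = 0.8035.
tan θ_B equals the same ratio, so θ_B = arctan(0.8035) = 38.78°.

θ_B ≈ 38.78°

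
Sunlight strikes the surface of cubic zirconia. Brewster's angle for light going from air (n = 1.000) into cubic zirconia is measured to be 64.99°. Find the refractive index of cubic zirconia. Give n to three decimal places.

n ≈ 2.144

Full polarization of the reflected beam means tan θ_B = n₂/n₁, where n₁ is the incident medium (air).
n₂ = n₁ tan θ_B = 1.000 × tan 64.99° = 2.144.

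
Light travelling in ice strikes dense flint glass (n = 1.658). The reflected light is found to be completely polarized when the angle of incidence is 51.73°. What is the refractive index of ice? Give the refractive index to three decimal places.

n ≈ 1.308

At Brewster's angle, tan θ_B = n₂/n₁ with n₁ on the incident side (ice) and n₂ on the transmitted side (dense flint glass).
n₁ = n₂ / tan θ_B = 1.658 / tan 51.73° = 1.308.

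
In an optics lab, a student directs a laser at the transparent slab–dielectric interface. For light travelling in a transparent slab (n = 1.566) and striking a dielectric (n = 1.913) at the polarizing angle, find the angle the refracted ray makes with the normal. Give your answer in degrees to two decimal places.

First find Brewster's angle: tan θ_B = 1.913/1.566 = 1.2216, giving θ_B = 50.70°.
Since θ_B + θ_t = 90° at Brewster incidence, θ_t = 90° − 50.70° = 39.30°.

θ_t ≈ 39.30°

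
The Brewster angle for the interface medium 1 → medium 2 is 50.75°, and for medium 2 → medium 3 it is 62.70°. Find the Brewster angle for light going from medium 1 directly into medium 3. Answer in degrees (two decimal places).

θ_B ≈ 67.13°

Each Brewster angle gives a ratio: n₂/n₁ = tan 50.75° = 1.2239, n₃/n₂ = tan 62.70° = 1.9375.
n₃/n₁ = 2.3713. Then tan θ_B(1→3) = n₃/n₁, so θ_B(1→3) = arctan(2.3713) = 67.13°.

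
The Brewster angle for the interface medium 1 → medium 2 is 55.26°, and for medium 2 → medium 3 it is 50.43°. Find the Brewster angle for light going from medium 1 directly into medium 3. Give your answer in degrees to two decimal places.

tan θ_B(1→2) = n₂/n₁ = tan 55.26° = 1.4420.
tan θ_B(2→3) = n₃/n₂ = tan 50.43° = 1.2101.
n₃/n₁ = 1.7450. Then tan θ_B(1→3) = n₃/n₁, so θ_B(1→3) = arctan(1.7450) = 60.18°.

θ_B ≈ 60.18°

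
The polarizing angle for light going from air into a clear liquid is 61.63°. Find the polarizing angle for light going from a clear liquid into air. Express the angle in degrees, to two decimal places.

Reversing the direction swaps n₁ and n₂, so tan θ_B' = 1/tan θ_B and θ_B' = 90° − θ_B.
Hence θ_B' = 90° − 61.63° = 28.37°.

θ_B' ≈ 28.37°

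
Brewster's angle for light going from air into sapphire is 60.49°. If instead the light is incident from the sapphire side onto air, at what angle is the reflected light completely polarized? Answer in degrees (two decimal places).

tan θ_B' = n₁/n₂ = 1/tan θ_B, so θ_B' = 90° − θ_B.
θ_B' = 90° − 60.49° = 29.51°.

θ_B' ≈ 29.51°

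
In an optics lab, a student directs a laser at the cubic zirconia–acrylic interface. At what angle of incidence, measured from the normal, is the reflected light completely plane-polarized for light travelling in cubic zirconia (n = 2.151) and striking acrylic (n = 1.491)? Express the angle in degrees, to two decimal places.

tan θ_B = n₂/n₁ = 1.491/2.151 = 0.6932.
θ_B = arctan(0.6932) = 34.73°.

θ_B ≈ 34.73°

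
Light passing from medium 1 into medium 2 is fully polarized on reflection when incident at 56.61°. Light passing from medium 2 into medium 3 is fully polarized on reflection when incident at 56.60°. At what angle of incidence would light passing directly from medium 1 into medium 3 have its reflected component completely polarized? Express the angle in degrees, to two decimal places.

θ_B ≈ 66.51°

n₂/n₁ = tan 56.61° = 1.5172 and n₃/n₂ = tan 56.60° = 1.5166.
So n₃/n₁ = (n₂/n₁)(n₃/n₂) = 1.5172 × 1.5166 = 2.3009.
θ_B(1→3) = arctan(2.3009) = 66.51°.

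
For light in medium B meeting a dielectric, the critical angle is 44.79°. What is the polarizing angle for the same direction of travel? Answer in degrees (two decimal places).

sin θ_c = n₂/n₁, so n₂/n₁ = sin 44.79° = 0.7045.
Brewster: tan θ_B = n₂/n₁ = 0.7045.
θ_B = arctan(0.7045) = 35.17°.

θ_B ≈ 35.17°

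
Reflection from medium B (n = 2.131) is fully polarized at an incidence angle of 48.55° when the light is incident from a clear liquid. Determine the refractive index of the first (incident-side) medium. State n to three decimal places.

n ≈ 1.882

Brewster's law: tan θ_B = n₂/n₁ (light incident in a clear liquid, refracted into medium B).
n₁ = n₂ / tan θ_B = 2.131 / tan 48.55° = 1.882.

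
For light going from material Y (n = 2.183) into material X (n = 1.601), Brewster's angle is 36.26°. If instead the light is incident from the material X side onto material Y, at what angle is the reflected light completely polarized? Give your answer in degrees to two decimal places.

θ_B' ≈ 53.74°

The two Brewster angles are complementary: θ_B' = 90° − θ_B = 90° − 36.26° = 53.74°.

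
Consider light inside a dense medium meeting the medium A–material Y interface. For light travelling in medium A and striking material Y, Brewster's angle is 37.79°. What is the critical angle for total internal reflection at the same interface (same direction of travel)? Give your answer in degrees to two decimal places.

θ_c ≈ 50.84°

n₂/n₁ = tan 37.79° = 0.7754; the critical angle satisfies sin θ_c = n₂/n₁.
θ_c = arcsin(0.7754) = 50.84°.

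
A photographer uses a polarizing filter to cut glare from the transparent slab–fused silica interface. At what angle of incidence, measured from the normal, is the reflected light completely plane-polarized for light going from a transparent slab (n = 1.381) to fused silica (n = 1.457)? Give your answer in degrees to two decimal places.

θ_B ≈ 46.53°

tan θ_B = n₂/n₁ = 1.457/1.381 = 1.0550. Taking the arctangent, θ_B = 46.53°.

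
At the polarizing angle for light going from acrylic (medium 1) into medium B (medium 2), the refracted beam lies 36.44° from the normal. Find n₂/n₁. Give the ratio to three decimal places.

θ_B + θ_t = 90°, so θ_B = 90° − 36.44° = 53.56°.
Then n₂/n₁ = tan θ_B = tan 53.56° = 1.354.

n₂/n₁ ≈ 1.354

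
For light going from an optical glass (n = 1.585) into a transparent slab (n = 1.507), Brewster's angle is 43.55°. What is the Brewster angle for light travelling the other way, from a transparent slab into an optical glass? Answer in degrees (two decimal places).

The two Brewster angles are complementary: θ_B' = 90° − θ_B = 90° − 43.55° = 46.45°.

θ_B' ≈ 46.45°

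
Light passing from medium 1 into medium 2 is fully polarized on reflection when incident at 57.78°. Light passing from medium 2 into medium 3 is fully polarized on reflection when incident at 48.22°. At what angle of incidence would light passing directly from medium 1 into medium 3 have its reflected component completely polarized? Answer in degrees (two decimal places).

θ_B ≈ 60.62°

tan θ_B(1→2) = n₂/n₁ = tan 57.78° = 1.5867.
tan θ_B(2→3) = n₃/n₂ = tan 48.22° = 1.1192.
Multiplying, n₃/n₁ = 1.5867 × 1.1192 = 1.7759, and θ_B(1→3) = arctan 1.7759 = 60.62°.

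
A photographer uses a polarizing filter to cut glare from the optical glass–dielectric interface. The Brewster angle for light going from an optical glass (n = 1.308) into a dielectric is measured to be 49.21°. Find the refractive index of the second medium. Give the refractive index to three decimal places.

Full polarization of the reflected beam means tan θ_B = n₂/n₁, where n₁ is the incident medium (an optical glass).
n₂ = n₁ tan θ_B = 1.308 × tan 49.21° = 1.516.

n ≈ 1.516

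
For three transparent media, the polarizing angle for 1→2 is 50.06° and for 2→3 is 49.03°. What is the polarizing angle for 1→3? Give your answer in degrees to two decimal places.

tan θ_B(1→2) = n₂/n₁ = tan 50.06° = 1.1943.
tan θ_B(2→3) = n₃/n₂ = tan 49.03° = 1.1516.
So n₃/n₁ = (n₂/n₁)(n₃/n₂) = 1.1943 × 1.1516 = 1.3753.
θ_B(1→3) = arctan(1.3753) = 53.98°.

θ_B ≈ 53.98°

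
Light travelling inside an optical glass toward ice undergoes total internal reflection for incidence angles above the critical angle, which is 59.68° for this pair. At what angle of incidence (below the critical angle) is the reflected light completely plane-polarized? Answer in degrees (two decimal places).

θ_B ≈ 40.80°

n₂/n₁ = sin θ_c = sin 59.68° = 0.8632.
tan θ_B equals the same ratio, so θ_B = arctan(0.8632) = 40.80°.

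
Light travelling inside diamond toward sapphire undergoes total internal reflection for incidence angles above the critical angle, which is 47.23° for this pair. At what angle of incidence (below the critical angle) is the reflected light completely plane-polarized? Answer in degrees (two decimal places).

sin θ_c = n₂/n₁, so n₂/n₁ = sin 47.23° = 0.7341.
Brewster: tan θ_B = n₂/n₁ = 0.7341.
θ_B = arctan(0.7341) = 36.28°.

θ_B ≈ 36.28°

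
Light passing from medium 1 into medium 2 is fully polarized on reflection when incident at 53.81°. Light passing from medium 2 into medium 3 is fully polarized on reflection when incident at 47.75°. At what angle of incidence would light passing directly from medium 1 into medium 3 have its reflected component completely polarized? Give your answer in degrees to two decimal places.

θ_B ≈ 56.39°

n₂/n₁ = tan 53.81° = 1.3668 and n₃/n₂ = tan 47.75° = 1.1009.
Multiplying, n₃/n₁ = 1.3668 × 1.1009 = 1.5048, and θ_B(1→3) = arctan 1.5048 = 56.39°.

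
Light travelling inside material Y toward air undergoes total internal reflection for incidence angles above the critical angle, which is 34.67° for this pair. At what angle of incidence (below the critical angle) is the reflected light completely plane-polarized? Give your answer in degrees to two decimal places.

sin θ_c = n₂/n₁, so n₂/n₁ = sin 34.67° = 0.5688.
Brewster: tan θ_B = n₂/n₁ = 0.5688.
θ_B = arctan(0.5688) = 29.63°.

θ_B ≈ 29.63°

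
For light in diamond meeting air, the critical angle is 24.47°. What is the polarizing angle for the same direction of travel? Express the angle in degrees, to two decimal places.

θ_B ≈ 22.50°

At the critical angle sin θ_c = n₂/n₁, giving n₂/n₁ = sin 24.47° = 0.4142.
Then tan θ_B = n₂/n₁ = 0.4142, so θ_B = arctan 0.4142 = 22.50°.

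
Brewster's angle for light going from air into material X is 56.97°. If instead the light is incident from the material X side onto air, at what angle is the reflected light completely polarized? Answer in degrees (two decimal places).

θ_B' ≈ 33.03°

The two Brewster angles are complementary: θ_B' = 90° − θ_B = 90° − 56.97° = 33.03°.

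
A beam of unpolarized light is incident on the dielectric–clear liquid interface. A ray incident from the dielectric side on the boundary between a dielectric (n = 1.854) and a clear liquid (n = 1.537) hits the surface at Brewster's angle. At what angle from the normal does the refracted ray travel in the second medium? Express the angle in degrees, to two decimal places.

θ_t ≈ 50.34°

First find Brewster's angle: tan θ_B = 1.537/1.854 = 0.8290, giving θ_B = 39.66°.
Since θ_B + θ_t = 90° at Brewster incidence, θ_t = 90° − 39.66° = 50.34°.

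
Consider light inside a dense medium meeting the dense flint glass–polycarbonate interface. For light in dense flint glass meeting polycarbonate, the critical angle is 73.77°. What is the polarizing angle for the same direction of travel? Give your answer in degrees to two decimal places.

θ_B ≈ 43.84°

At the critical angle sin θ_c = n₂/n₁, giving n₂/n₁ = sin 73.77° = 0.9601.
Then tan θ_B = n₂/n₁ = 0.9601, so θ_B = arctan 0.9601 = 43.84°.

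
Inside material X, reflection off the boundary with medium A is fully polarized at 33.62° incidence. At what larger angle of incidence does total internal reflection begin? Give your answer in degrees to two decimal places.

θ_c ≈ 41.67°

n₂/n₁ = tan 33.62° = 0.6649; the critical angle satisfies sin θ_c = n₂/n₁.
θ_c = arcsin(0.6649) = 41.67°.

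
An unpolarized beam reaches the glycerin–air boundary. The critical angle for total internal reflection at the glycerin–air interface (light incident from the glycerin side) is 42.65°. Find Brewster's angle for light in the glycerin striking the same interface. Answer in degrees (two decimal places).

θ_B ≈ 34.12°

n₂/n₁ = sin θ_c = sin 42.65° = 0.6775.
tan θ_B equals the same ratio, so θ_B = arctan(0.6775) = 34.12°.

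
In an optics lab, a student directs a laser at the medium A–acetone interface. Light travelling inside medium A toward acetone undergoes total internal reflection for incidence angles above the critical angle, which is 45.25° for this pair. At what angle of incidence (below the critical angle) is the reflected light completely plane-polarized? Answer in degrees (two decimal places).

n₂/n₁ = sin θ_c = sin 45.25° = 0.7102.
tan θ_B equals the same ratio, so θ_B = arctan(0.7102) = 35.38°.

θ_B ≈ 35.38°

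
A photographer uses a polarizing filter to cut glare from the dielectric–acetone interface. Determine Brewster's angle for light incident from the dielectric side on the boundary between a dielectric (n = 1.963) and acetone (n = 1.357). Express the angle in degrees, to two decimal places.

θ_B ≈ 34.66°

tan θ_B = n₂/n₁ = 1.357/1.963 = 0.6913. Taking the arctangent, θ_B = 34.66°.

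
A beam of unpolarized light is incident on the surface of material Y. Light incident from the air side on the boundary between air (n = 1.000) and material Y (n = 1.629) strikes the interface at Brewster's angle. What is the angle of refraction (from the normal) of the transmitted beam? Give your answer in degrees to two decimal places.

First find Brewster's angle: tan θ_B = 1.629/1.000 = 1.6290, giving θ_B = 58.46°.
Since θ_B + θ_t = 90° at Brewster incidence, θ_t = 90° − 58.46° = 31.54°.

θ_t ≈ 31.54°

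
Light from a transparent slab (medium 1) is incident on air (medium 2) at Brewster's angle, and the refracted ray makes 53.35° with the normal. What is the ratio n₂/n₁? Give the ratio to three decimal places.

n₂/n₁ ≈ 0.744

θ_B + θ_t = 90°, so θ_B = 90° − 53.35° = 36.65°.
tan θ_B = n₂/n₁, so n₂/n₁ = tan 36.65° = 0.744.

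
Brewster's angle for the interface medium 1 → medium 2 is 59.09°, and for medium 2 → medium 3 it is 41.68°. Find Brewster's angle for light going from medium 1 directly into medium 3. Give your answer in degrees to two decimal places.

θ_B ≈ 56.08°

Each Brewster angle gives a ratio: n₂/n₁ = tan 59.09° = 1.6702, n₃/n₂ = tan 41.68° = 0.8903.
n₃/n₁ = 1.4871. Then tan θ_B(1→3) = n₃/n₁, so θ_B(1→3) = arctan(1.4871) = 56.08°.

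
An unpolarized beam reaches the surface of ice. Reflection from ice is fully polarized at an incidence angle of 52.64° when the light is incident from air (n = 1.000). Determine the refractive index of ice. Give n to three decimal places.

n ≈ 1.310

Full polarization of the reflected beam means tan θ_B = n₂/n₁, where n₁ is the incident medium (air).
n₂ = n₁ tan θ_B = 1.000 × tan 52.64° = 1.310.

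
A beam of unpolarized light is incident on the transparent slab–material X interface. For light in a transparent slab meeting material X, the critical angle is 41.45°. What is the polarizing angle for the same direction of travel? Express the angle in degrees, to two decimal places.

n₂/n₁ = sin θ_c = sin 41.45° = 0.6620.
tan θ_B equals the same ratio, so θ_B = arctan(0.6620) = 33.50°.

θ_B ≈ 33.50°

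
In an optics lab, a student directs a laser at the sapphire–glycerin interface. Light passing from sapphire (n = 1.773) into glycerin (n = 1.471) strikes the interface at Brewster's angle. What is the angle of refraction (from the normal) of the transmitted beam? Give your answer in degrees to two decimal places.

θ_t ≈ 50.32°

First find Brewster's angle: tan θ_B = 1.471/1.773 = 0.8297, giving θ_B = 39.68°.
At Brewster's angle the reflected and refracted rays are perpendicular, so θ_t = 90° − θ_B = 90° − 39.68° = 50.32°.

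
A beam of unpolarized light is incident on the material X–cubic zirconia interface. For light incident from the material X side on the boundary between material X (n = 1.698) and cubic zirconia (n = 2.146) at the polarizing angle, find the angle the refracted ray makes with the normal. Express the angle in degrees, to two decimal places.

θ_t ≈ 38.35°

tan θ_B = n₂/n₁ = 2.146/1.698 = 1.2638, so θ_B = 51.65°.
The refracted ray is perpendicular to the reflected ray, so θ_t = 90° − θ_B = 38.35°.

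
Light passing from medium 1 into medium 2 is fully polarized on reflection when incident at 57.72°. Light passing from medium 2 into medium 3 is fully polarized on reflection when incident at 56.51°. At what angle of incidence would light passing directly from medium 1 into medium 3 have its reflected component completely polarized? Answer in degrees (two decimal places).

tan θ_B(1→2) = n₂/n₁ = tan 57.72° = 1.5831.
tan θ_B(2→3) = n₃/n₂ = tan 56.51° = 1.5114.
So n₃/n₁ = (n₂/n₁)(n₃/n₂) = 1.5831 × 1.5114 = 2.3927.
θ_B(1→3) = arctan(2.3927) = 67.32°.

θ_B ≈ 67.32°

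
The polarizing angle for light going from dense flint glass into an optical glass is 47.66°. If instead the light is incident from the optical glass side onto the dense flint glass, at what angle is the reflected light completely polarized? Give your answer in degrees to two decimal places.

θ_B' ≈ 42.34°

tan θ_B' = n₁/n₂ = 1/tan θ_B, so θ_B' = 90° − θ_B.
θ_B' = 90° − 47.66° = 42.34°.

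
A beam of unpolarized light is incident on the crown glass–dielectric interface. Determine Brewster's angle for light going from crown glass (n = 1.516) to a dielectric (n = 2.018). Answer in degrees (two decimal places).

Here n₂/n₁ = 2.018/1.516 = 1.3311, and Brewster's law gives tan θ_B = n₂/n₁. Taking the arctangent, θ_B = 53.08°.

θ_B ≈ 53.08°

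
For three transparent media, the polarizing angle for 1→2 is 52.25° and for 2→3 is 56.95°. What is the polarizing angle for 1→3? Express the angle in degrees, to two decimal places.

Each Brewster angle gives a ratio: n₂/n₁ = tan 52.25° = 1.2915, n₃/n₂ = tan 56.95° = 1.5369.
Multiplying, n₃/n₁ = 1.2915 × 1.5369 = 1.9850, and θ_B(1→3) = arctan 1.9850 = 63.26°.

θ_B ≈ 63.26°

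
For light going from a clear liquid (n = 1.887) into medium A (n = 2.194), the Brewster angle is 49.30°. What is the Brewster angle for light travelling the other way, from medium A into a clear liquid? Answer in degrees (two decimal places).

θ_B' ≈ 40.70°

Reversing the direction swaps n₁ and n₂, so tan θ_B' = 1/tan θ_B and θ_B' = 90° − θ_B.
Hence θ_B' = 90° − 49.30° = 40.70°.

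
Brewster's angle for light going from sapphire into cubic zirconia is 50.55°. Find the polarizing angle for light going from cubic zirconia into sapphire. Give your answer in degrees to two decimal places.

Reversing the direction swaps n₁ and n₂, so tan θ_B' = 1/tan θ_B and θ_B' = 90° − θ_B.
Hence θ_B' = 90° − 50.55° = 39.45°.

θ_B' ≈ 39.45°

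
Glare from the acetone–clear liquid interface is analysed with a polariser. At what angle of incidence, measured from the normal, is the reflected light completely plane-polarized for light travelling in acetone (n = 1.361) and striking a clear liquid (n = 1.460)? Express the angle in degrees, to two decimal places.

tan θ_B = n₂/n₁ = 1.460/1.361 = 1.0727. Taking the arctangent, θ_B = 47.01°.

θ_B ≈ 47.01°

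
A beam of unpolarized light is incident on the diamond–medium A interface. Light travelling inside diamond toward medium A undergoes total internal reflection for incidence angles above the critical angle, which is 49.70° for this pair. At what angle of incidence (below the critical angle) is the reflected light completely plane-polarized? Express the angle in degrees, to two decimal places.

θ_B ≈ 37.33°

At the critical angle sin θ_c = n₂/n₁, giving n₂/n₁ = sin 49.70° = 0.7627.
Then tan θ_B = n₂/n₁ = 0.7627, so θ_B = arctan 0.7627 = 37.33°.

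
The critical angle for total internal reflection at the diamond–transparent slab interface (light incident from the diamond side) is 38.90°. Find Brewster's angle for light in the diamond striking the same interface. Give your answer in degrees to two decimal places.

θ_B ≈ 32.13°

At the critical angle sin θ_c = n₂/n₁, giving n₂/n₁ = sin 38.90° = 0.6280.
Then tan θ_B = n₂/n₁ = 0.6280, so θ_B = arctan 0.6280 = 32.13°.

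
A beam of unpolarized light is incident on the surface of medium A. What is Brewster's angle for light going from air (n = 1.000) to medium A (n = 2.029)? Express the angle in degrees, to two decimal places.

Here n₂/n₁ = 2.029/1.000 = 2.0290, and Brewster's law gives tan θ_B = n₂/n₁.
So θ_B = arctan 2.0290 = 63.76°.

θ_B ≈ 63.76°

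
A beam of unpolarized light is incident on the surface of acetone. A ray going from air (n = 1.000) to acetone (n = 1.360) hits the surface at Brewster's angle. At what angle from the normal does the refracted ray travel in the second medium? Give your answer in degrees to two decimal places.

θ_t ≈ 36.33°

First find Brewster's angle: tan θ_B = 1.360/1.000 = 1.3600, giving θ_B = 53.67°.
The refracted ray is perpendicular to the reflected ray, so θ_t = 90° − θ_B = 36.33°.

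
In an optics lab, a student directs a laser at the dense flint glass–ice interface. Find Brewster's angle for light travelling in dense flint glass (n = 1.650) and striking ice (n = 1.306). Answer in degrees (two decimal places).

θ_B ≈ 38.36°

Brewster's condition: tan θ_B = n₂/n₁ = 1.306/1.650 = 0.7915. Taking the arctangent, θ_B = 38.36°.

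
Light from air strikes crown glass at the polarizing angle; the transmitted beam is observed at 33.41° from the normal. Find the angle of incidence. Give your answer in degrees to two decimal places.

At Brewster's angle the reflected and refracted rays are perpendicular, so θ_B + θ_t = 90°.
So θ_B = 90° − θ_t = 90° − 33.41° = 56.59°.

θ_B ≈ 56.59°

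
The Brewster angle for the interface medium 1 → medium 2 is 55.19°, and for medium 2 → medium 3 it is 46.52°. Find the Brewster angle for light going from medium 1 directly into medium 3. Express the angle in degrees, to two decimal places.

θ_B ≈ 56.60°

n₂/n₁ = tan 55.19° = 1.4383 and n₃/n₂ = tan 46.52° = 1.0545.
n₃/n₁ = 1.5167. Then tan θ_B(1→3) = n₃/n₁, so θ_B(1→3) = arctan(1.5167) = 56.60°.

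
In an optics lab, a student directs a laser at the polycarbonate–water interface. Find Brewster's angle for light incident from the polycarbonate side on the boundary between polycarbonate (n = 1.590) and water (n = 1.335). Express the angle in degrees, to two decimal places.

Here n₂/n₁ = 1.335/1.590 = 0.8396, and Brewster's law gives tan θ_B = n₂/n₁. Taking the arctangent, θ_B = 40.02°.

θ_B ≈ 40.02°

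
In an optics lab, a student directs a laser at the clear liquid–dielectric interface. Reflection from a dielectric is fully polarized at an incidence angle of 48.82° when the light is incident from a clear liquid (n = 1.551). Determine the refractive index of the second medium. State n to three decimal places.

n ≈ 1.773

At the Brewster angle, tan θ_B = n₂/n₁ with n₁ on the incident side (a clear liquid) and n₂ on the transmitted side (a dielectric).
n₂ = n₁ tan θ_B = 1.551 × tan 48.82° = 1.773.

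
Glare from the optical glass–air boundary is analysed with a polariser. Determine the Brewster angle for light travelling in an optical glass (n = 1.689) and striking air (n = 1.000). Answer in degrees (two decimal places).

θ_B ≈ 30.63°

Brewster's condition: tan θ_B = n₂/n₁ = 1.000/1.689 = 0.5921.
θ_B = arctan(0.5921) = 30.63°.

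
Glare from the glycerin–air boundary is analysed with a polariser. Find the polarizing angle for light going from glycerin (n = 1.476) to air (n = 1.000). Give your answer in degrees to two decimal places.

θ_B ≈ 34.12°

At Brewster's angle the reflected and refracted rays are perpendicular, which with Snell's law gives tan θ_B = n₂/n₁.
Here n₂/n₁ = 1.000/1.476 = 0.6775, and Brewster's law gives tan θ_B = n₂/n₁.
So θ_B = arctan 0.6775 = 34.12°.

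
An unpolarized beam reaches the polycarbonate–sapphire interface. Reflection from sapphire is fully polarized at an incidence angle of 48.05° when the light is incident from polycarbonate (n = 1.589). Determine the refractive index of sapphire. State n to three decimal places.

n ≈ 1.768

Brewster's law: tan θ_B = n₂/n₁ (light incident in polycarbonate, refracted into sapphire).
n₂ = n₁ tan θ_B = 1.589 × tan 48.05° = 1.768.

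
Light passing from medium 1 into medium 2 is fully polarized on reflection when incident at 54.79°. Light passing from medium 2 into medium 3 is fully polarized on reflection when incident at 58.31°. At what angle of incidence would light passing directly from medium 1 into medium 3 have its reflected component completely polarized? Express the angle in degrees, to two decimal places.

θ_B ≈ 66.46°

Each Brewster angle gives a ratio: n₂/n₁ = tan 54.79° = 1.4171, n₃/n₂ = tan 58.31° = 1.6198.
n₃/n₁ = 2.2953. Then tan θ_B(1→3) = n₃/n₁, so θ_B(1→3) = arctan(2.2953) = 66.46°.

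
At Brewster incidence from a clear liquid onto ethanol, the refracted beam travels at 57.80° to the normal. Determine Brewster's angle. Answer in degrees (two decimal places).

θ_B ≈ 32.20°

At Brewster's angle the reflected and refracted rays are perpendicular, so θ_B + θ_t = 90°.
θ_B = 90° − 57.80° = 32.20°.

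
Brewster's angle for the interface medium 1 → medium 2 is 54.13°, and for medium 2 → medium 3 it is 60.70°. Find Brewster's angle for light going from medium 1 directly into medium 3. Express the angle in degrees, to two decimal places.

tan θ_B(1→2) = n₂/n₁ = tan 54.13° = 1.3830.
tan θ_B(2→3) = n₃/n₂ = tan 60.70° = 1.7820.
n₃/n₁ = 2.4644. Then tan θ_B(1→3) = n₃/n₁, so θ_B(1→3) = arctan(2.4644) = 67.91°.

θ_B ≈ 67.91°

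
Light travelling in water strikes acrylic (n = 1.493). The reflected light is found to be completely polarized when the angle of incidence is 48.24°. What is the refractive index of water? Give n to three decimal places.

n ≈ 1.333

Full polarization of the reflected beam means tan θ_B = n₂/n₁, where n₁ is the incident medium (water).
n₁ = n₂ / tan θ_B = 1.493 / tan 48.24° = 1.333.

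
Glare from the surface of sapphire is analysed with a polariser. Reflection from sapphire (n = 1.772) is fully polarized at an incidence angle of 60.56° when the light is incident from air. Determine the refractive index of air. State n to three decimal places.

n ≈ 1.000

Brewster's law: tan θ_B = n₂/n₁ (light incident in air, refracted into sapphire).
n₁ = n₂ / tan θ_B = 1.772 / tan 60.56° = 1.000.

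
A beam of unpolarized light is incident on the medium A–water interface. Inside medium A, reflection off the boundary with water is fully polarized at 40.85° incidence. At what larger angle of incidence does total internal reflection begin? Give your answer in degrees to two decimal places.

θ_c ≈ 59.85°

n₂/n₁ = tan 40.85° = 0.8647; the critical angle satisfies sin θ_c = n₂/n₁.
θ_c = arcsin(0.8647) = 59.85°.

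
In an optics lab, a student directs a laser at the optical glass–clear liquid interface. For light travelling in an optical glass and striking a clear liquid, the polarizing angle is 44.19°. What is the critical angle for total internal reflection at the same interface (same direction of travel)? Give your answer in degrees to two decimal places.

tan θ_B = n₂/n₁ = tan 44.19° = 0.9721.
Total internal reflection: sin θ_c = n₂/n₁ = 0.9721.
θ_c = arcsin(0.9721) = 76.44°.

θ_c ≈ 76.44°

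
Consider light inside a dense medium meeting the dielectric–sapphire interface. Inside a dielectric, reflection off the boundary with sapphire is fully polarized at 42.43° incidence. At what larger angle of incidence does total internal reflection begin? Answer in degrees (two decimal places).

θ_c ≈ 66.08°

tan θ_B = n₂/n₁ = tan 42.43° = 0.9141.
Total internal reflection: sin θ_c = n₂/n₁ = 0.9141.
θ_c = arcsin(0.9141) = 66.08°.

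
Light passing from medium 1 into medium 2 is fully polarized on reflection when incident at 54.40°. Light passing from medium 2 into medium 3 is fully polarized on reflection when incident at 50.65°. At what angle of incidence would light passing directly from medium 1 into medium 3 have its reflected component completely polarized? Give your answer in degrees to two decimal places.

θ_B ≈ 59.59°

Each Brewster angle gives a ratio: n₂/n₁ = tan 54.40° = 1.3968, n₃/n₂ = tan 50.65° = 1.2196.
n₃/n₁ = 1.7035. Then tan θ_B(1→3) = n₃/n₁, so θ_B(1→3) = arctan(1.7035) = 59.59°.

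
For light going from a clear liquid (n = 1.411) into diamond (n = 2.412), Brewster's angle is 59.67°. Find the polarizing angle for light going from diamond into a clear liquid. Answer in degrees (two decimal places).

θ_B' ≈ 30.33°

tan θ_B' = n₁/n₂ = 1/tan θ_B, so θ_B' = 90° − θ_B.
θ_B' = 90° − 59.67° = 30.33°.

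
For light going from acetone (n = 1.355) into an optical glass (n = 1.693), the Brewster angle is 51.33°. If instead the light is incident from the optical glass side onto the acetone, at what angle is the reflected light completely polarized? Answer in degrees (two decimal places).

θ_B' ≈ 38.67°

Reversing the direction swaps n₁ and n₂, so tan θ_B' = 1/tan θ_B and θ_B' = 90° − θ_B.
Hence θ_B' = 90° − 51.33° = 38.67°.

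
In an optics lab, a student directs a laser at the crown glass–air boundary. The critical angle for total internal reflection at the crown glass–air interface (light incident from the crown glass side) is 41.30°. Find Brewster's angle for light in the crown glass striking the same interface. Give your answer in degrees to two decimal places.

n₂/n₁ = sin θ_c = sin 41.30° = 0.6600.
tan θ_B equals the same ratio, so θ_B = arctan(0.6600) = 33.42°.

θ_B ≈ 33.42°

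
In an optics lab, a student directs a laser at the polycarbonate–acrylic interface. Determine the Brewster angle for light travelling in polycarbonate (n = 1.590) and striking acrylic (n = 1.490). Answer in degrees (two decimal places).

θ_B ≈ 43.14°

Brewster's condition: tan θ_B = n₂/n₁ = 1.490/1.590 = 0.9371.
So θ_B = arctan 0.9371 = 43.14°.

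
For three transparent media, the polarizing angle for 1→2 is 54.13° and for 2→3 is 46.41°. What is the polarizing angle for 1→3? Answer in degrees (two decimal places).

θ_B ≈ 55.46°

tan θ_B(1→2) = n₂/n₁ = tan 54.13° = 1.3830.
tan θ_B(2→3) = n₃/n₂ = tan 46.41° = 1.0505.
Multiplying, n₃/n₁ = 1.3830 × 1.0505 = 1.4528, and θ_B(1→3) = arctan 1.4528 = 55.46°.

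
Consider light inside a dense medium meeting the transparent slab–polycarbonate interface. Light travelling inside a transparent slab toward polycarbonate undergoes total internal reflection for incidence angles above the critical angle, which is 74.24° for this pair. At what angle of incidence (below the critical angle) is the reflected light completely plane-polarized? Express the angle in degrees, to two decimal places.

θ_B ≈ 43.90°

n₂/n₁ = sin θ_c = sin 74.24° = 0.9624.
tan θ_B equals the same ratio, so θ_B = arctan(0.9624) = 43.90°.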